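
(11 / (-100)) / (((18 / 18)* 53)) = -11 / 5300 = -0.00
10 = 10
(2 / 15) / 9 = 2 / 135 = 0.01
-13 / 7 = -1.86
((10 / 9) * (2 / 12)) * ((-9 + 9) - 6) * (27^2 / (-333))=90 / 37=2.43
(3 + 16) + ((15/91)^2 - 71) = -430387/8281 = -51.97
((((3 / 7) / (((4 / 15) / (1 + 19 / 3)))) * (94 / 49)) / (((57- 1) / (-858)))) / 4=-3326895 / 38416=-86.60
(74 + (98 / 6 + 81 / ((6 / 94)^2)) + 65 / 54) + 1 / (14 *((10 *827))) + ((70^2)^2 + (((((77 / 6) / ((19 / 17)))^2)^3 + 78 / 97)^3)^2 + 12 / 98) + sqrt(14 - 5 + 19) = 2 *sqrt(7) + 2736088807669515514175527162516965515311122751353883146610534182788160812668665670243252062507182917004046898477025299736980345447 / 18874551803183185330841232543693103131024846475222233131599513893962647545487481633306050560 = 144961789620248109516638200000000000000.00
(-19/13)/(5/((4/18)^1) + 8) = -38/793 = -0.05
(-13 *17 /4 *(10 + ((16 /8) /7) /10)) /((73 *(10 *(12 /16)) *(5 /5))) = -25857 /25550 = -1.01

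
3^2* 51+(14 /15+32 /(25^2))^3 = 3031925409361 /6591796875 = 459.95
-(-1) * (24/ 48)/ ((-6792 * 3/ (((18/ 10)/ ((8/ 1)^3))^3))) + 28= 2127082553343919/ 75967234048000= 28.00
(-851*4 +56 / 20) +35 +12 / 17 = -286067 / 85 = -3365.49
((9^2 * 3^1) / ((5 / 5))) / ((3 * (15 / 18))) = 486 / 5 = 97.20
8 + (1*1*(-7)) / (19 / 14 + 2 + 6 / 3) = 6.69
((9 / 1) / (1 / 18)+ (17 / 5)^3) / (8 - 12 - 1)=-40.26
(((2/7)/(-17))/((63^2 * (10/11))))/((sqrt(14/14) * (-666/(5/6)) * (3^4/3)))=11/50958578412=0.00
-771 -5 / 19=-771.26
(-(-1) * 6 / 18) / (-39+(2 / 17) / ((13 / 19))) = -221 / 25743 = -0.01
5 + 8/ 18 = 49/ 9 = 5.44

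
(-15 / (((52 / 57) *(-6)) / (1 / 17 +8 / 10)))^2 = 17313921 / 3125824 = 5.54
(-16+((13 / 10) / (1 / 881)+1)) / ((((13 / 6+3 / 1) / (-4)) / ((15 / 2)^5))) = -5149929375 / 248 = -20765844.25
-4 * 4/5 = -16/5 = -3.20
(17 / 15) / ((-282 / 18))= -17 / 235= -0.07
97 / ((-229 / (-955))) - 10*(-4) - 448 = -797 / 229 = -3.48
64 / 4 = 16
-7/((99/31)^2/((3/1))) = -6727/3267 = -2.06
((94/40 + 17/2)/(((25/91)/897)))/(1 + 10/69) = 1222201071/39500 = 30941.80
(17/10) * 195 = 331.50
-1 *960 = -960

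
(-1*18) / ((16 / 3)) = -27 / 8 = -3.38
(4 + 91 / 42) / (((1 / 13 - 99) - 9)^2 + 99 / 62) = 193843 / 366174267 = 0.00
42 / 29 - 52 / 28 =-83 / 203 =-0.41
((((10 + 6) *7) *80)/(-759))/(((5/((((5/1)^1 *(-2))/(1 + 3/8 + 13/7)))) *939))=1003520/128998881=0.01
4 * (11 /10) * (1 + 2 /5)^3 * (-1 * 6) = -45276 /625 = -72.44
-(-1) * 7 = 7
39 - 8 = 31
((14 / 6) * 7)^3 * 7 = 823543 / 27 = 30501.59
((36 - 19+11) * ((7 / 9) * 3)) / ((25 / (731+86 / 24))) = 86387 / 45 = 1919.71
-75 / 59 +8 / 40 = -316 / 295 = -1.07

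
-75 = -75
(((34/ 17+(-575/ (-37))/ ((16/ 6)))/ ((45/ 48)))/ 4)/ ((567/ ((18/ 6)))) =331/ 29970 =0.01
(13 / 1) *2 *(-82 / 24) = -533 / 6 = -88.83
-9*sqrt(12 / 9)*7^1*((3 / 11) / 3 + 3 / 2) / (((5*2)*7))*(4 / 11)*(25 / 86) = -525*sqrt(3) / 5203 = -0.17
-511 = -511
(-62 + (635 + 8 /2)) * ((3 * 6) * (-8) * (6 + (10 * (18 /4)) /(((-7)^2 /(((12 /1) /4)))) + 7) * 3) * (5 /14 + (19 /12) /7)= -16035984 /7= -2290854.86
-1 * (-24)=24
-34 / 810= -17 / 405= -0.04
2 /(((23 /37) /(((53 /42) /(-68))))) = -1961 /32844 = -0.06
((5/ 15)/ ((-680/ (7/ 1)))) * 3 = -7/ 680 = -0.01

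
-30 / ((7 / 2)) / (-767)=60 / 5369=0.01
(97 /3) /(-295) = -97 /885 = -0.11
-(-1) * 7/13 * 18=126/13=9.69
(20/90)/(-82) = -1/369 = -0.00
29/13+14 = 211/13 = 16.23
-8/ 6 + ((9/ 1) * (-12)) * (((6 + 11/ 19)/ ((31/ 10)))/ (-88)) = 24709/ 19437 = 1.27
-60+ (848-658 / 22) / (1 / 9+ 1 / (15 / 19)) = 364035 / 682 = 533.78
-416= -416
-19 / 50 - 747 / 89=-39041 / 4450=-8.77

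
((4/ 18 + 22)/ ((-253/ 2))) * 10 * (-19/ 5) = 15200/ 2277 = 6.68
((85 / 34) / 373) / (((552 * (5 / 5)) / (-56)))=-35 / 51474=-0.00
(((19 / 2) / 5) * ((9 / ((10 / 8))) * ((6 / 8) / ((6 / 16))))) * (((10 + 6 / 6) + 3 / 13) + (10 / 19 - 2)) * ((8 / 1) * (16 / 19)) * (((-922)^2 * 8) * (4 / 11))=60418693398528 / 13585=4447456267.83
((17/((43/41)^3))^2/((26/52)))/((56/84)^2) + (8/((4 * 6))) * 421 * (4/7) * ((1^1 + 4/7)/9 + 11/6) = 19038922325855191/16726326627654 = 1138.26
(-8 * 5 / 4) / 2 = -5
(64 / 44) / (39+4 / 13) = 208 / 5621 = 0.04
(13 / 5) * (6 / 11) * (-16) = -1248 / 55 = -22.69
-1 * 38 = -38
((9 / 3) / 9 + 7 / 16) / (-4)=-37 / 192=-0.19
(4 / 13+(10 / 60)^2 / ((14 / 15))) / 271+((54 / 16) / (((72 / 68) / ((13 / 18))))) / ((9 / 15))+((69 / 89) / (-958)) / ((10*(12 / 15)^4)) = 37184935101683 / 9688993606656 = 3.84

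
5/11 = 0.45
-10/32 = -5/16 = -0.31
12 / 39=4 / 13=0.31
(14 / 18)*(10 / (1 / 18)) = 140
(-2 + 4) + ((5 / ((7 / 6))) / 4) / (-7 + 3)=97 / 56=1.73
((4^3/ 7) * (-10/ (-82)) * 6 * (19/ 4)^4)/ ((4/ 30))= 29322225/ 1148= 25542.01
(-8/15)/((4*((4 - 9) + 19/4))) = 8/15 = 0.53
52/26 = 2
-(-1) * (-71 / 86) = -71 / 86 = -0.83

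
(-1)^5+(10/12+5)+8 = 77/6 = 12.83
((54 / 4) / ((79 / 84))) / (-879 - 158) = -0.01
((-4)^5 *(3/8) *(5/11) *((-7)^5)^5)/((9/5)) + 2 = 4291419582924687682582466/33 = 130043017664384475229771.70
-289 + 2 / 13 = -3755 / 13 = -288.85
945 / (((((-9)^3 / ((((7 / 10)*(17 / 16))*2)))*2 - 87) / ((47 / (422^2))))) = -1761795 / 7538473804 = -0.00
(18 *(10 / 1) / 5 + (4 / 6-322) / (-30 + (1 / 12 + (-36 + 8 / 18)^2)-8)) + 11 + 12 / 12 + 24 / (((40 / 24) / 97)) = 114787320 / 79463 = 1444.54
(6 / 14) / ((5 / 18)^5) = 5668704 / 21875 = 259.14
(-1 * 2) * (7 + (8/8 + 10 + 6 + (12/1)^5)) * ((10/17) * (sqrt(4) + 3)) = -24885600/17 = -1463858.82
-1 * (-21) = 21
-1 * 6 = -6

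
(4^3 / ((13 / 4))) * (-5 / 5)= -256 / 13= -19.69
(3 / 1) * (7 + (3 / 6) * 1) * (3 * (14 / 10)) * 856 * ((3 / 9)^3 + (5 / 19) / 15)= 83888 / 19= 4415.16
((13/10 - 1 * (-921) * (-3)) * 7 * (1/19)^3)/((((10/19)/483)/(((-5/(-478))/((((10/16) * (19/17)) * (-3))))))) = 529114103/40982525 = 12.91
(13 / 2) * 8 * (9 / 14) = 234 / 7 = 33.43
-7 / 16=-0.44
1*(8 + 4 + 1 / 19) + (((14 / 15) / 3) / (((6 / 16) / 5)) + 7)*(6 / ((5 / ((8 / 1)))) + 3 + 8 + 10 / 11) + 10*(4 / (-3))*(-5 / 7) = 51620494 / 197505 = 261.36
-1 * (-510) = 510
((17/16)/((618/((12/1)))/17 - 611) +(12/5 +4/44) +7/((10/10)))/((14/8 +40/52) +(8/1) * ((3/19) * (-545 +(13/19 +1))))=-405035001293/29186199957530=-0.01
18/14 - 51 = -348/7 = -49.71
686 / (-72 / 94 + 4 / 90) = -103635 / 109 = -950.78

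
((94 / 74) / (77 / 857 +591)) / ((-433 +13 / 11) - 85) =-0.00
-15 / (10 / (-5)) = 15 / 2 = 7.50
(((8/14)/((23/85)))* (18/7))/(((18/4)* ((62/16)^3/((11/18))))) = 3829760/302170113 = 0.01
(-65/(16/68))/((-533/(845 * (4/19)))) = 92.20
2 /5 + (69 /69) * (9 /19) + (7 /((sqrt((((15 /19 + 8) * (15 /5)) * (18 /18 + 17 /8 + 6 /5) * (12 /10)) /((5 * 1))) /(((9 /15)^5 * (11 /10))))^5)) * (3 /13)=4257111418520684031 * sqrt(2744645) /3737155551619803905487060546875 + 83 /95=0.87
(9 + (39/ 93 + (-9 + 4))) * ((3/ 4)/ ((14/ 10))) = 2055/ 868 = 2.37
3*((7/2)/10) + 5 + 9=301/20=15.05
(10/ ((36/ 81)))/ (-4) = -45/ 8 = -5.62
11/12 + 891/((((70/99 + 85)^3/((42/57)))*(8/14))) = 127927985886371/139280522380500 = 0.92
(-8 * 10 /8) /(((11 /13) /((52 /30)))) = -676 /33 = -20.48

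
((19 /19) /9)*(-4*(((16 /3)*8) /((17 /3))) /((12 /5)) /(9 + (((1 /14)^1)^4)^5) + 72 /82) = -162584153942413426392510916 /2834195217927182425023267303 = -0.06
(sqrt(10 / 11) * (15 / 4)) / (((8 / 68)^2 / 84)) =91035 * sqrt(110) / 44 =21699.62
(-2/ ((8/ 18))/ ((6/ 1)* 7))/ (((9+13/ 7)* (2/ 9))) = -27/ 608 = -0.04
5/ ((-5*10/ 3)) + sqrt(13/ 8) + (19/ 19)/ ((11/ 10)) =67/ 110 + sqrt(26)/ 4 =1.88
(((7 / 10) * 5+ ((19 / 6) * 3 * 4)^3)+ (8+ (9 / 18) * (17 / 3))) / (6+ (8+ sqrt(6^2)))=164659 / 60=2744.32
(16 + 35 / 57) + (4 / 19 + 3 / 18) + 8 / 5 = 10597 / 570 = 18.59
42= 42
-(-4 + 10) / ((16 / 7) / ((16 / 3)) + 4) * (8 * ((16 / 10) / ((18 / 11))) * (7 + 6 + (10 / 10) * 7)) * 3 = -19712 / 31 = -635.87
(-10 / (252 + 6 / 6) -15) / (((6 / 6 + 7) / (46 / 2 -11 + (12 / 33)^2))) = -1396435 / 61226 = -22.81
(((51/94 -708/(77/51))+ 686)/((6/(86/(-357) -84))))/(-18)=169.74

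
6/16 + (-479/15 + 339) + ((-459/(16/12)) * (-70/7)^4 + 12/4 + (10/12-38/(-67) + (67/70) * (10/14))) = -452028059107/131320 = -3442187.47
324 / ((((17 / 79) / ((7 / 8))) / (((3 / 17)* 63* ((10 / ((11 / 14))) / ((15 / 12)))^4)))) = 666061067943936 / 4231249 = 157414765.23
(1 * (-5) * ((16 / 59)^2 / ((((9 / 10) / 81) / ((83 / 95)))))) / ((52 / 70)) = -33465600 / 859807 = -38.92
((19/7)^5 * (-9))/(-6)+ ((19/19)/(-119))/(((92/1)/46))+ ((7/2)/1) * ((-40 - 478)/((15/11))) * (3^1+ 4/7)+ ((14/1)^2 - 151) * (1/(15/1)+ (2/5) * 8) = -3754647104/857157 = -4380.35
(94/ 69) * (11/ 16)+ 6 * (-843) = -2791499/ 552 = -5057.06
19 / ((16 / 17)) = 20.19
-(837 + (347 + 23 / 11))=-13047 / 11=-1186.09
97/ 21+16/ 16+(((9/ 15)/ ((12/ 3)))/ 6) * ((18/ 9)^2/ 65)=76721/ 13650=5.62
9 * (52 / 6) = 78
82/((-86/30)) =-1230/43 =-28.60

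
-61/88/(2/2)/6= -61/528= -0.12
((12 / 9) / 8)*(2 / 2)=1 / 6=0.17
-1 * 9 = -9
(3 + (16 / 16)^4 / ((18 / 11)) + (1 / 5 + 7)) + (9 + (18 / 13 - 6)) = 17779 / 1170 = 15.20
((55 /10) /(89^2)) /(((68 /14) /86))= 3311 /269314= 0.01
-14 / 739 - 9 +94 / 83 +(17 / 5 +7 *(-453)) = -973874051 / 306685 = -3175.49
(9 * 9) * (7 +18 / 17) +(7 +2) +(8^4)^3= 1168231115762 / 17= 68719477397.76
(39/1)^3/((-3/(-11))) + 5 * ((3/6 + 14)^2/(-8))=6955891/32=217371.59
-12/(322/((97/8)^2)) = -28227/5152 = -5.48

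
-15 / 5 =-3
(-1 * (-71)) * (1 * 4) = 284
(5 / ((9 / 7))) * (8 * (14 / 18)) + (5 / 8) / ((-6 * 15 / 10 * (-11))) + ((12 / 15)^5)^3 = 5272698797737097 / 217529296875000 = 24.24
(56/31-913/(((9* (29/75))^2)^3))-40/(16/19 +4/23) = -38.08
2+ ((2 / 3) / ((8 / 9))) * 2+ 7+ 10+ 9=59 / 2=29.50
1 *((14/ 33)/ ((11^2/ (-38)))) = -532/ 3993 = -0.13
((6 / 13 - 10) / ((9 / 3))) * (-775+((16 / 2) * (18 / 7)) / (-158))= 53152228 / 21567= 2464.52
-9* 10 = -90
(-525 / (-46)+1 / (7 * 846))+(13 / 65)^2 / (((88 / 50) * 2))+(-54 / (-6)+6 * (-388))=-13829447201 / 5993064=-2307.58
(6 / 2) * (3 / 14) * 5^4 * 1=5625 / 14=401.79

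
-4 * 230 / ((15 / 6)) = -368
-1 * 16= -16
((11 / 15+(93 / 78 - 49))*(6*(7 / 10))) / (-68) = 128513 / 44200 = 2.91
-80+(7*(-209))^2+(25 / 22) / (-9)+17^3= 424749971 / 198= 2145201.87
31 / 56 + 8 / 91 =467 / 728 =0.64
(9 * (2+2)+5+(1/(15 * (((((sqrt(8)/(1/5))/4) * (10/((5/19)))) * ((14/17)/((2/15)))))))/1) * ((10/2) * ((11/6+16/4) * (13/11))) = 221 * sqrt(2)/112860+93275/66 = 1413.26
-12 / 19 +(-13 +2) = -221 / 19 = -11.63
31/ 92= 0.34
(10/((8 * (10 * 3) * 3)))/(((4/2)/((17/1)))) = 17/144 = 0.12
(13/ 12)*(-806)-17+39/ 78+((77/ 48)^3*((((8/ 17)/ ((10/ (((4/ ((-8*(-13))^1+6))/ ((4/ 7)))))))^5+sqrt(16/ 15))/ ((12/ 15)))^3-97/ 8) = -278134490645699118178461365504066207422469374025129342713/ 308424330060380946833818337222202301025390625000000000+342089912369105153622173498648646166307*sqrt(15)/ 149164099111572085410890625000000000000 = -892.91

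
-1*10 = -10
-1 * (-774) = 774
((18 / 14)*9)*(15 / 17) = 1215 / 119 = 10.21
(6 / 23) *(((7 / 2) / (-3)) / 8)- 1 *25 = -4607 / 184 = -25.04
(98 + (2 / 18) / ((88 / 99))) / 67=1.46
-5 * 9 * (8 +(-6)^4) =-58680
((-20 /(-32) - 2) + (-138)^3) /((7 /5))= -105122935 /56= -1877195.27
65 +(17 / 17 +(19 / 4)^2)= 88.56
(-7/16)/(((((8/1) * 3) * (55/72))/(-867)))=18207/880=20.69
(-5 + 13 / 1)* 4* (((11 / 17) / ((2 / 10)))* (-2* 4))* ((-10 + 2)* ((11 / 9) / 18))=619520 / 1377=449.91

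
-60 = -60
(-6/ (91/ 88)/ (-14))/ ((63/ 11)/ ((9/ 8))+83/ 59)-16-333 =-937322585/ 2686229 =-348.94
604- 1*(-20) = 624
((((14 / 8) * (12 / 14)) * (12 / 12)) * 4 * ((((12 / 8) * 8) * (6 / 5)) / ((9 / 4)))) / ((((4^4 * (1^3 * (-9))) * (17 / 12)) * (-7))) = 1 / 595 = 0.00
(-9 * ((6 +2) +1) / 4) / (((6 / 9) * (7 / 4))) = -243 / 14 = -17.36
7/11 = 0.64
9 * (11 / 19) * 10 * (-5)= -4950 / 19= -260.53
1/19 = 0.05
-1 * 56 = -56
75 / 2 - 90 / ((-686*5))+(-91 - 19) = -49717 / 686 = -72.47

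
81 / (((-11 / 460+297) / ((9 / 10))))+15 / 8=2317407 / 1092872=2.12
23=23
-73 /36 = -2.03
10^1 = 10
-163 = -163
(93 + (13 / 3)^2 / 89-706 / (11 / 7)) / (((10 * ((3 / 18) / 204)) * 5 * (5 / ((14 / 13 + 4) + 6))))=-6144009984 / 318175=-19310.16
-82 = -82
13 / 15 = 0.87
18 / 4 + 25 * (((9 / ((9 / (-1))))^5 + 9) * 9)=3609 / 2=1804.50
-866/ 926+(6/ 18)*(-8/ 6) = -5749/ 4167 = -1.38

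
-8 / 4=-2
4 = 4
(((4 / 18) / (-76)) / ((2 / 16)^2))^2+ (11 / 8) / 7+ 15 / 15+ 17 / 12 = 4336277 / 1637496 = 2.65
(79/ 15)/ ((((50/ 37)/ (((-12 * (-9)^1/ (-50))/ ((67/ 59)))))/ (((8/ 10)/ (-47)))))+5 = 5.13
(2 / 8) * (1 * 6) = 3 / 2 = 1.50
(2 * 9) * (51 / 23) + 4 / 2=964 / 23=41.91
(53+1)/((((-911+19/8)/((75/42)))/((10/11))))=-18000/186571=-0.10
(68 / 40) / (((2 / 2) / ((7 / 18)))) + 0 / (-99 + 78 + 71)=119 / 180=0.66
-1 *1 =-1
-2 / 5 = -0.40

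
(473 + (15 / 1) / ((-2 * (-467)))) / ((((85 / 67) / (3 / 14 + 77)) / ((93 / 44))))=60849.88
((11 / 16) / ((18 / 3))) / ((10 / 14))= 0.16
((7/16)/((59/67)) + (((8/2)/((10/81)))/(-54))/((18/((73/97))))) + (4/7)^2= 53725331/67302480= 0.80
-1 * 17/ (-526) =17/ 526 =0.03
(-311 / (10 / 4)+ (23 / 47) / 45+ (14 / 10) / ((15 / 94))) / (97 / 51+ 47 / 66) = -44.23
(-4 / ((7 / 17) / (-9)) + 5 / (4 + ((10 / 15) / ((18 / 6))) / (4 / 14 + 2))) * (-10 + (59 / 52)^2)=-215635527 / 279188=-772.37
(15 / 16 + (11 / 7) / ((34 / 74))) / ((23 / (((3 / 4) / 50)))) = 0.00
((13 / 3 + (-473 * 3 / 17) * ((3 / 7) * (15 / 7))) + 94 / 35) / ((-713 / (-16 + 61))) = 2610366 / 593929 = 4.40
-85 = -85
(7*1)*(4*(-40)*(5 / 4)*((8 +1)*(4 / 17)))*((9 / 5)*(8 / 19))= -725760 / 323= -2246.93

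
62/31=2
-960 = -960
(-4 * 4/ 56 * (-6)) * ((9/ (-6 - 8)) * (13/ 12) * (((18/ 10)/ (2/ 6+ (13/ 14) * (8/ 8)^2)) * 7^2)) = -22113/ 265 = -83.45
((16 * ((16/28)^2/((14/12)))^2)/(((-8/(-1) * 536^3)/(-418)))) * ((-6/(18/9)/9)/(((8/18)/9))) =101574/35384466187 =0.00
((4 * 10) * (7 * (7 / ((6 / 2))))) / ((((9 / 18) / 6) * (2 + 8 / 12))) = 2940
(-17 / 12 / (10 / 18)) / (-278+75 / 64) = 816 / 88585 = 0.01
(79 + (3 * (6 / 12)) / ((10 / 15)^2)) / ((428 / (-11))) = -7249 / 3424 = -2.12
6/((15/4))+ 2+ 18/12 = 51/10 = 5.10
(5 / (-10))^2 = 1 / 4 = 0.25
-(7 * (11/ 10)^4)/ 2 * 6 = -307461/ 10000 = -30.75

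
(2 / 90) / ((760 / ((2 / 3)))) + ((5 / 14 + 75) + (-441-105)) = -169007843 / 359100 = -470.64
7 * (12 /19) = 84 /19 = 4.42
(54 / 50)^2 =729 / 625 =1.17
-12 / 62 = -6 / 31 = -0.19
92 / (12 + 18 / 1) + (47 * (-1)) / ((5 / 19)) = -2633 / 15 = -175.53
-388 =-388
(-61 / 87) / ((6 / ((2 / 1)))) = -61 / 261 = -0.23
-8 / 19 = -0.42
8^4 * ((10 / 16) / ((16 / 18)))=2880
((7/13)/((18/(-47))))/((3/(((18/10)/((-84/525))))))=1645/312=5.27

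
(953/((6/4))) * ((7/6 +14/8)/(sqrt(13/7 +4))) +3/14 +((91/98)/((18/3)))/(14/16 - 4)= 765.84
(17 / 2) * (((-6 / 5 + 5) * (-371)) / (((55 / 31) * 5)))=-3714823 / 2750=-1350.84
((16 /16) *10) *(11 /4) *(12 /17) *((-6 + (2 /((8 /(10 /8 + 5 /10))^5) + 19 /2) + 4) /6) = 6921525985 /285212672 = 24.27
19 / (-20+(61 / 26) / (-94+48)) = -22724 / 23981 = -0.95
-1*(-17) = 17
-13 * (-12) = 156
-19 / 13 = -1.46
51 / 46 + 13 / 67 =4015 / 3082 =1.30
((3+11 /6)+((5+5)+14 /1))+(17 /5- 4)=847 /30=28.23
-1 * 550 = -550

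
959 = 959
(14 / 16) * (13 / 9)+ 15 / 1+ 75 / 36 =1321 / 72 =18.35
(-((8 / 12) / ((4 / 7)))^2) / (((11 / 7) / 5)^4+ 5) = -73530625 / 270639576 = -0.27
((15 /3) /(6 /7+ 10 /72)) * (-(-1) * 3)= 3780 /251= 15.06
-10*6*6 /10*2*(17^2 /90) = -1156 /5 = -231.20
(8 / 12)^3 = 8 / 27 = 0.30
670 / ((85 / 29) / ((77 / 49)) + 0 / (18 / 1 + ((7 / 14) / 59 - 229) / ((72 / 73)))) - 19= 40485 / 119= 340.21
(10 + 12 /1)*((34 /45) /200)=187 /2250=0.08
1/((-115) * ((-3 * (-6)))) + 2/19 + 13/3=174551/39330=4.44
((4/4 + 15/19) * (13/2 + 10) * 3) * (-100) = -168300/19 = -8857.89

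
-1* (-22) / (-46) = -11 / 23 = -0.48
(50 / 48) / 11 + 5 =5.09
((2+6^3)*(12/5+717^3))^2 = 161423937129448322033796/25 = 6456957485177932881351.84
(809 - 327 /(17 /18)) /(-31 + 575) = 7867 /9248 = 0.85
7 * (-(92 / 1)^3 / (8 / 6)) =-4088112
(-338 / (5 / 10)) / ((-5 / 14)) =9464 / 5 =1892.80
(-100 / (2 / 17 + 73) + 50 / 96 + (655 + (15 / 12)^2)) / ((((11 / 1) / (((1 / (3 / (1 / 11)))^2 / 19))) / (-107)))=-1046530085 / 3394896516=-0.31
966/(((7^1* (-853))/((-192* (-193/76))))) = -1278432/16207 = -78.88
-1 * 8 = -8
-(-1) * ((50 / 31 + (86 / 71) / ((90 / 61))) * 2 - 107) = -10115689 / 99045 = -102.13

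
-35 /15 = -2.33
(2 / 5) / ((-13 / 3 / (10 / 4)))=-3 / 13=-0.23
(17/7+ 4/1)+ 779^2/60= 4250587/420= 10120.45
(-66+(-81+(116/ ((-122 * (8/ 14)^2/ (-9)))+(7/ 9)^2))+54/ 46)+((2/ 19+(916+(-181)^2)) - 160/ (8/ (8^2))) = 557563223929/ 17273736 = 32278.09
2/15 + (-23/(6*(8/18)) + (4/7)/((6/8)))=-6493/840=-7.73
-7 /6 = -1.17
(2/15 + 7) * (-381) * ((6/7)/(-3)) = 27178/35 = 776.51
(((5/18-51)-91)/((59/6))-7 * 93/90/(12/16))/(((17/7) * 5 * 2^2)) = -0.50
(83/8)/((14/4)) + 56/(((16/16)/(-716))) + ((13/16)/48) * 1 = -40093.02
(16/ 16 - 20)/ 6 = -19/ 6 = -3.17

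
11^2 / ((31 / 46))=5566 / 31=179.55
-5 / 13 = -0.38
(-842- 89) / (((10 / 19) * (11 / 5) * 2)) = -17689 / 44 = -402.02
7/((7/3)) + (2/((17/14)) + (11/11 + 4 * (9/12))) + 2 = 181/17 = 10.65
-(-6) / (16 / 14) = 21 / 4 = 5.25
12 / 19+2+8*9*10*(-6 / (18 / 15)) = -68350 / 19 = -3597.37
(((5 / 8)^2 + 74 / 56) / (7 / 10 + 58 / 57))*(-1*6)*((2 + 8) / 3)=-1092975 / 54824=-19.94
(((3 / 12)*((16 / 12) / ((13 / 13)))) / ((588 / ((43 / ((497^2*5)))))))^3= 79507 / 10340560687874146200345672000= 0.00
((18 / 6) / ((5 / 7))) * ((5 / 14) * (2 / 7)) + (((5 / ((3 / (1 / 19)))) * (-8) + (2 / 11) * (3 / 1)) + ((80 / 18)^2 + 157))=20978036 / 118503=177.03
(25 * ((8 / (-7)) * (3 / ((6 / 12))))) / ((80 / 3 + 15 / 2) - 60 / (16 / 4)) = -1440 / 161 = -8.94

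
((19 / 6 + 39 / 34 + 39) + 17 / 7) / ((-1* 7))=-16330 / 2499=-6.53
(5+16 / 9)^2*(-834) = -1034438 / 27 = -38312.52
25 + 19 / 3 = 94 / 3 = 31.33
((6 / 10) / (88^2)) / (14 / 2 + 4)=3 / 425920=0.00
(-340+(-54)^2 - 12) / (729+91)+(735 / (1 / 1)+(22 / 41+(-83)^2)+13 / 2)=3130007 / 410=7634.16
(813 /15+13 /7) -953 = -31393 /35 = -896.94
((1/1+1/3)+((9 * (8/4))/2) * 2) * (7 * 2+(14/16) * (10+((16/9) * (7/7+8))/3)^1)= 9541/18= 530.06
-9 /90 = -1 /10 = -0.10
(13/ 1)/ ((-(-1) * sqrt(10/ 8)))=26 * sqrt(5)/ 5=11.63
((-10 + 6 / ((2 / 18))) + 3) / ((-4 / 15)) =-705 / 4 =-176.25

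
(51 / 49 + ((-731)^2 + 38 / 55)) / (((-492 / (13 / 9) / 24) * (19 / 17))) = -33688.25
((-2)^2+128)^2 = 17424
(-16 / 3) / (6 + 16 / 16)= -16 / 21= -0.76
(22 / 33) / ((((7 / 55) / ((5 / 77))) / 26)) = 1300 / 147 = 8.84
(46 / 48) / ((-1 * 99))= -23 / 2376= -0.01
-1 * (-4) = 4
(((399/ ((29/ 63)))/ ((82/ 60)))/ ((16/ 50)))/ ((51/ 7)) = 21994875/ 80852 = 272.04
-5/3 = -1.67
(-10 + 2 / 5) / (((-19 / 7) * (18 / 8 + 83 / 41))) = 55104 / 66595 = 0.83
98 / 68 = 49 / 34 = 1.44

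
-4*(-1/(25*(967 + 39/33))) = 22/133125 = 0.00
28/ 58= 0.48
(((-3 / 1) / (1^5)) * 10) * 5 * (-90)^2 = -1215000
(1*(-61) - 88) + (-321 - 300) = -770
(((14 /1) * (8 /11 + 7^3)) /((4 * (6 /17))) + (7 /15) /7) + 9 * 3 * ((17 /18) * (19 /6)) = 383839 /110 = 3489.45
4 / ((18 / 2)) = 4 / 9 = 0.44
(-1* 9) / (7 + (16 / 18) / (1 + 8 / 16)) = -243 / 205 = -1.19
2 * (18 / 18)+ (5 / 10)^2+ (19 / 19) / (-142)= 637 / 284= 2.24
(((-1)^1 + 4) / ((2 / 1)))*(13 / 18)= 13 / 12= 1.08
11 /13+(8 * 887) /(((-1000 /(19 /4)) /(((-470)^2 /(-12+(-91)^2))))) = -899.58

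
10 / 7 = 1.43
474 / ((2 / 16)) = 3792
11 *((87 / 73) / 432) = 319 / 10512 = 0.03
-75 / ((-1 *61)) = 75 / 61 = 1.23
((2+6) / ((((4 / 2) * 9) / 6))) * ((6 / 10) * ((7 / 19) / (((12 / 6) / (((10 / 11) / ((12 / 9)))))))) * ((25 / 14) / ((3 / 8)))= 200 / 209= 0.96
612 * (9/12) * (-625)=-286875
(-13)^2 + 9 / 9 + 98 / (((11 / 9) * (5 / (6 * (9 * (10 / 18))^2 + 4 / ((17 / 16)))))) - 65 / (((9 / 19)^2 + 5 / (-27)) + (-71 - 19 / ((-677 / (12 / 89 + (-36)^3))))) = 1997916771918429503 / 757971322937785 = 2635.87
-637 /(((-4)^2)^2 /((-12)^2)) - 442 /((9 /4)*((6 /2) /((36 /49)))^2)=-14217541 /38416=-370.09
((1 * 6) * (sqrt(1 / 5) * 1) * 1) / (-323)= -6 * sqrt(5) / 1615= -0.01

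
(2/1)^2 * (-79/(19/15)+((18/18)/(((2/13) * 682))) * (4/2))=-1615846/6479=-249.40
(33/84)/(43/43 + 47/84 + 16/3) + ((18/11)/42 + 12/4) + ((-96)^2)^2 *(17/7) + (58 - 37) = 206269902.95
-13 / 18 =-0.72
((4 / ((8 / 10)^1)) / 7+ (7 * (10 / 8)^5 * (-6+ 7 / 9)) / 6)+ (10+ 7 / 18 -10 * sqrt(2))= -10 * sqrt(2) -2899147 / 387072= -21.63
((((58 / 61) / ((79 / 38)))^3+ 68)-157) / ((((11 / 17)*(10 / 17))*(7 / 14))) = -2875355503689843 / 6155076689245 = -467.15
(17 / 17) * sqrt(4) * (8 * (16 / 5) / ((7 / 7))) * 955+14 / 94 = 2298119 / 47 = 48896.15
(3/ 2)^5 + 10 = 563/ 32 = 17.59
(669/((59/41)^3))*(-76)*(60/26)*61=-6412721362920/2669927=-2401833.97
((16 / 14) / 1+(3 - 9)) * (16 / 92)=-136 / 161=-0.84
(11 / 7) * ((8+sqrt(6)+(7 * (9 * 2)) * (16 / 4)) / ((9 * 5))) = 11 * sqrt(6) / 315+5632 / 315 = 17.96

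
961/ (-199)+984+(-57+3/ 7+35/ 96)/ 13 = 1694736851/ 1738464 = 974.85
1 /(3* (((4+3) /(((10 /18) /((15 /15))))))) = 5 /189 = 0.03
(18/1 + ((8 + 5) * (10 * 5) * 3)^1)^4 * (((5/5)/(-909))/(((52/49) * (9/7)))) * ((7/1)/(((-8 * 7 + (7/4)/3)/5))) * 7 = 1333916892069888/24947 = 53470032150.96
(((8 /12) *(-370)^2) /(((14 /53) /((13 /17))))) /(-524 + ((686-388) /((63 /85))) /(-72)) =-10187002800 /20418649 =-498.91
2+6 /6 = 3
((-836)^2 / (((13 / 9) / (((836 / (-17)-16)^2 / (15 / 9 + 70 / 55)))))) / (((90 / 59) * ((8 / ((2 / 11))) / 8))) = 151867674233088 / 1822145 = 83345548.37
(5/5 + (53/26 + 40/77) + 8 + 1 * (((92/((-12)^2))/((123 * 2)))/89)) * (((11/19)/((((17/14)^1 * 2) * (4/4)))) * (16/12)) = 9118917811/2482188462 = 3.67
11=11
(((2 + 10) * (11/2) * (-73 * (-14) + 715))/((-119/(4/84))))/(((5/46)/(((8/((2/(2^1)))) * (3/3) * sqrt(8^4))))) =-900016128/4165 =-216090.31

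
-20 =-20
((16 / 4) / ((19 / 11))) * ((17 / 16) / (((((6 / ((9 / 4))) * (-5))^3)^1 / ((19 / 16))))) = -5049 / 4096000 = -0.00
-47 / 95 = -0.49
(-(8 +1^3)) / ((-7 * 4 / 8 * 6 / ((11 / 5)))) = 33 / 35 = 0.94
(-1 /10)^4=1 /10000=0.00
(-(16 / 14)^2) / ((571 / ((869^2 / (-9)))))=48330304 / 251811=191.93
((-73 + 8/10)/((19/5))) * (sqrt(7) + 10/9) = -71.38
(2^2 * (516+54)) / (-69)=-760 / 23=-33.04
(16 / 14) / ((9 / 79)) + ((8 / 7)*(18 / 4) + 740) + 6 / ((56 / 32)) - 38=45398 / 63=720.60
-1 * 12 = -12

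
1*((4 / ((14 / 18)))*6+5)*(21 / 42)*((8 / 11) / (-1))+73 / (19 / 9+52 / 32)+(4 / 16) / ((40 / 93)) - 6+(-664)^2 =1461168199269 / 3314080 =440897.08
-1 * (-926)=926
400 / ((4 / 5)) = 500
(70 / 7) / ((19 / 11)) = 110 / 19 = 5.79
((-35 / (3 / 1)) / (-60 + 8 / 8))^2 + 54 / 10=5.44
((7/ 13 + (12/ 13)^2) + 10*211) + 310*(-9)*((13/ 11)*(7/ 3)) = -10377395/ 1859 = -5582.25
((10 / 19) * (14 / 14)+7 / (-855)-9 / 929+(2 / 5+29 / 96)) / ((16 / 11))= 67690535 / 81335808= 0.83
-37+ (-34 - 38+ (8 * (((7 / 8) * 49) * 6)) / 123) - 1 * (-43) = -2020 / 41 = -49.27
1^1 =1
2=2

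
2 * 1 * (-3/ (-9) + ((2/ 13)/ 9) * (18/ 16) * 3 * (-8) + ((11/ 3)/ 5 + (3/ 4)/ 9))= 179/ 130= 1.38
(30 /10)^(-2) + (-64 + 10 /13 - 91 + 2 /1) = -152.12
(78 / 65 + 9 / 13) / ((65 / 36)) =4428 / 4225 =1.05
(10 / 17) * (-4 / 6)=-20 / 51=-0.39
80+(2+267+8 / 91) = 31767 / 91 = 349.09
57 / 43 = 1.33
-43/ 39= -1.10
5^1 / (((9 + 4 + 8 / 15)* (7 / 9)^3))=54675 / 69629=0.79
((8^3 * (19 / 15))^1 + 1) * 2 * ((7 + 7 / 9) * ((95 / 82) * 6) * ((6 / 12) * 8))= 103665520 / 369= 280936.37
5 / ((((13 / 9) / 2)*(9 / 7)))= 70 / 13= 5.38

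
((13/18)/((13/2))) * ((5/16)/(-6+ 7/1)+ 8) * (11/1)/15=1463/2160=0.68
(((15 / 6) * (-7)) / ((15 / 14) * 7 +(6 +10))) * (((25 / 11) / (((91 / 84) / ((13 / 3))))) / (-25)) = 0.27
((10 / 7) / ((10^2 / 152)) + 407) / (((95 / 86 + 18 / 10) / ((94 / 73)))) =115770964 / 638239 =181.39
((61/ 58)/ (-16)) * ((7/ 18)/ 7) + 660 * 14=154344899/ 16704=9240.00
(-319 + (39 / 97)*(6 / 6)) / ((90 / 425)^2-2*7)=111640700 / 4890061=22.83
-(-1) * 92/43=92/43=2.14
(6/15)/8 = 1/20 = 0.05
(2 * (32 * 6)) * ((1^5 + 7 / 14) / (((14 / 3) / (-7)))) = -864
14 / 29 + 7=7.48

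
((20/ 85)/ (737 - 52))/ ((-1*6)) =-2/ 34935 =-0.00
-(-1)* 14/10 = 7/5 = 1.40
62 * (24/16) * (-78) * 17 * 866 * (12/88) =-160190082/11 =-14562734.73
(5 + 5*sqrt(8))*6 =30 + 60*sqrt(2) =114.85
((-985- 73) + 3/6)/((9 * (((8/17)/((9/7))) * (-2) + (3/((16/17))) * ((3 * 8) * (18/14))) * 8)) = -251685/1672904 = -0.15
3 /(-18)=-1 /6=-0.17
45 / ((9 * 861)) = 0.01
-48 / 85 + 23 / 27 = 659 / 2295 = 0.29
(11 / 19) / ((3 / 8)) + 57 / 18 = 179 / 38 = 4.71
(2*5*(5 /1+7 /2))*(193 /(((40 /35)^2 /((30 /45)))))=803845 /96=8373.39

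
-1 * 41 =-41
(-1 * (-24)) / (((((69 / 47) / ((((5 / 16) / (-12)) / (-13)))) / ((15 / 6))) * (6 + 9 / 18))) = 1175 / 93288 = 0.01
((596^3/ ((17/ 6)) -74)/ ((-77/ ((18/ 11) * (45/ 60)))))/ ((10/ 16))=-12471556824/ 6545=-1905509.06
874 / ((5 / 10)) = 1748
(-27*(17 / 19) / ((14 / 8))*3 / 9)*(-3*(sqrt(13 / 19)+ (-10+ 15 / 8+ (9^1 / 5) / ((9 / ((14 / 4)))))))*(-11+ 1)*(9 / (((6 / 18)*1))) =3680721 / 133 - 495720*sqrt(247) / 2527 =24591.55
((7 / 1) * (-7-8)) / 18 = -35 / 6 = -5.83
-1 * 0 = 0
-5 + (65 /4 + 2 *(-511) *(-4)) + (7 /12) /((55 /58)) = 4099.87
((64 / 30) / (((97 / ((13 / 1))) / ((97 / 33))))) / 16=26 / 495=0.05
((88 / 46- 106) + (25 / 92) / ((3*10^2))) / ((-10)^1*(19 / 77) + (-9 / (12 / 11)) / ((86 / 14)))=380470321 / 13928892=27.32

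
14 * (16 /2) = 112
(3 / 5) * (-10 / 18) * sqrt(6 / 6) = -1 / 3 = -0.33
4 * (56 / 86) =112 / 43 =2.60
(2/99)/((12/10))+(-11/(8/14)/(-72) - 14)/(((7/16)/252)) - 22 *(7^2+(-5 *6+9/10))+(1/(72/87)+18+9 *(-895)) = -194636869/11880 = -16383.57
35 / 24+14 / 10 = 343 / 120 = 2.86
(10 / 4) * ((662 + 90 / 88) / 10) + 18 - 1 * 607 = -74491 / 176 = -423.24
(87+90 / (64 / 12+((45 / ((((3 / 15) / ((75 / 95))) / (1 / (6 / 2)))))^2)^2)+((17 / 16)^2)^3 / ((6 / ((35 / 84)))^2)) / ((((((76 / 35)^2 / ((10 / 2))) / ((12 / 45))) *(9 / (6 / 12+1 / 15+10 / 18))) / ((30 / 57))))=4499122384093106623397721772175 / 2786400180210456618669736722432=1.61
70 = 70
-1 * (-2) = 2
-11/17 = -0.65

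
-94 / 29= -3.24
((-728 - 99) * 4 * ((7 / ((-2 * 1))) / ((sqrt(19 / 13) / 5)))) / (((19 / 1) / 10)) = 578900 * sqrt(247) / 361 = 25202.57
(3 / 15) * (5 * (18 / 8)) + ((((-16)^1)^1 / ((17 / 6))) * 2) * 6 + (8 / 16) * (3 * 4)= -4047 / 68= -59.51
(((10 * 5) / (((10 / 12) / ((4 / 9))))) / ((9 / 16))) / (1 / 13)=16640 / 27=616.30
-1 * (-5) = 5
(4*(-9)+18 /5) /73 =-162 /365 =-0.44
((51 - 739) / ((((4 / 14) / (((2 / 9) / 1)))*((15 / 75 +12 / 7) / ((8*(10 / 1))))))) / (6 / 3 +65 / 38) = -512422400 / 85023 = -6026.87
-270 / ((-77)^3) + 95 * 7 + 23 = 314094974 / 456533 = 688.00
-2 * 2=-4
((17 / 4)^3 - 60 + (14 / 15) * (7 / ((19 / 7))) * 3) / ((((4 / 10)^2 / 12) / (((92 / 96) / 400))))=3354297 / 778240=4.31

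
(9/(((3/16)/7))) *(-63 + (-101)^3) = -346202304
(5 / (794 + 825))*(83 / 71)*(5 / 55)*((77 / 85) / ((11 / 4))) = 2324 / 21495463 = 0.00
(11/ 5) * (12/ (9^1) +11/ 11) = 77/ 15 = 5.13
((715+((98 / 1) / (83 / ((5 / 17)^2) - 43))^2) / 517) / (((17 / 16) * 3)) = 93838054865 / 216275212032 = 0.43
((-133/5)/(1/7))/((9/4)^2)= -14896/405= -36.78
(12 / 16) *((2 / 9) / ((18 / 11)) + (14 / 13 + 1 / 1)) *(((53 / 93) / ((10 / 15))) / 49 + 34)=120396925 / 2132676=56.45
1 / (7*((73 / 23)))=23 / 511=0.05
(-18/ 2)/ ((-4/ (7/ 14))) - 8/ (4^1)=-7/ 8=-0.88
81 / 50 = 1.62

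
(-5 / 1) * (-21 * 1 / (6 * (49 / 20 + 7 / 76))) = 475 / 69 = 6.88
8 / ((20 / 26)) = 52 / 5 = 10.40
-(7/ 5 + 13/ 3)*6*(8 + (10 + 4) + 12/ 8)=-4042/ 5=-808.40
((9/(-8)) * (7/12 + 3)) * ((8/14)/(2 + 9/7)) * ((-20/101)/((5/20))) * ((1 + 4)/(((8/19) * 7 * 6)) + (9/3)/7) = 51385/130088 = 0.40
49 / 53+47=2540 / 53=47.92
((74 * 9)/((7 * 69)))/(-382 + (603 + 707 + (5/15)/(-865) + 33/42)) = 1152180/776083733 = 0.00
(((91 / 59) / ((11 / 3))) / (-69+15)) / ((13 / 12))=-14 / 1947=-0.01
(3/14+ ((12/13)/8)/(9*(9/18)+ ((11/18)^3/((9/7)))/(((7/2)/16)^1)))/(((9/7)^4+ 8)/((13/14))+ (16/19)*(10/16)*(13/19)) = 52956355305/2674258277872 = 0.02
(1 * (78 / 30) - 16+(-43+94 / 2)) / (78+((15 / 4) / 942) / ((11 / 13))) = -649352 / 5388565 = -0.12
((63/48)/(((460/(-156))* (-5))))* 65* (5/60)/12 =1183/29440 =0.04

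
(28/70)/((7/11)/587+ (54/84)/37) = 6689452/308695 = 21.67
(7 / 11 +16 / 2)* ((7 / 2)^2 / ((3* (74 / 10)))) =23275 / 4884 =4.77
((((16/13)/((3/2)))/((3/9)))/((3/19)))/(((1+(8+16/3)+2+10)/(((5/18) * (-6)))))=-3040/3081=-0.99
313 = 313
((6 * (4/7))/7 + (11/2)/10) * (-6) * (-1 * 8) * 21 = 36684/35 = 1048.11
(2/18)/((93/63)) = 7/93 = 0.08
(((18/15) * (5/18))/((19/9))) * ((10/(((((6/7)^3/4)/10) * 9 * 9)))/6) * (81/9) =8575/4617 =1.86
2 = 2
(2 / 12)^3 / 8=1 / 1728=0.00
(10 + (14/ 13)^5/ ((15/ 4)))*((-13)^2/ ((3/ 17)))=983369182/ 98865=9946.59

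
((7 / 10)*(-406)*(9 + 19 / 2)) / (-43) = 52577 / 430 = 122.27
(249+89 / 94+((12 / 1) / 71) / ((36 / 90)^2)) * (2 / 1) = 1675195 / 3337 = 502.01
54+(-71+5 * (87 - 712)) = -3142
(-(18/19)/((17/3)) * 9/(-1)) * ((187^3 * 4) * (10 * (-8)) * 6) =-358933006080/19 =-18891210846.32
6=6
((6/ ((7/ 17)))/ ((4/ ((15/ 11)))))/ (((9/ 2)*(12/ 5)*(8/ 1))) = 425/ 7392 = 0.06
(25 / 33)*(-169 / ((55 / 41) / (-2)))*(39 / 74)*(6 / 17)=2702310 / 76109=35.51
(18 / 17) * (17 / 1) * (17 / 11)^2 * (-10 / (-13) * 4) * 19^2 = 75116880 / 1573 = 47753.90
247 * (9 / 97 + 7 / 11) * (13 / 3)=2498158 / 3201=780.43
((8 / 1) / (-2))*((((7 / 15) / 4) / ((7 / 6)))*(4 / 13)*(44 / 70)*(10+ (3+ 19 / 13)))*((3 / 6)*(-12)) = 6.71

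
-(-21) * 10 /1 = 210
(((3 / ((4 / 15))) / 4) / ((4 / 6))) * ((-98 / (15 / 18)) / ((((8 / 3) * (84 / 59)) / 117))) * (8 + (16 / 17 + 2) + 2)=-215270055 / 1088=-197858.51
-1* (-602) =602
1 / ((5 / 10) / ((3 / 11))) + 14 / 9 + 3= 505 / 99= 5.10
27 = 27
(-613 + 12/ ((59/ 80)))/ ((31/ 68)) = -2394076/ 1829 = -1308.95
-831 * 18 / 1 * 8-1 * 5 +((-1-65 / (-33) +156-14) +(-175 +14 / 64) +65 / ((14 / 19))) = -884176319 / 7392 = -119612.60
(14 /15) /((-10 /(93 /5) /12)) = -2604 /125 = -20.83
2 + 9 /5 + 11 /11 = 24 /5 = 4.80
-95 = -95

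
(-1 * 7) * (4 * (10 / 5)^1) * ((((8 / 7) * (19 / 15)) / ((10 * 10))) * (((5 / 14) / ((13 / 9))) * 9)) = -4104 / 2275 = -1.80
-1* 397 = -397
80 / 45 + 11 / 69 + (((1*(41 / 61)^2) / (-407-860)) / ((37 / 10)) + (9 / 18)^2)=315891051869 / 144433636452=2.19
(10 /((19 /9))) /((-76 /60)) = -1350 /361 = -3.74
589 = 589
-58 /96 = -29 /48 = -0.60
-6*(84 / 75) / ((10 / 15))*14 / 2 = -1764 / 25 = -70.56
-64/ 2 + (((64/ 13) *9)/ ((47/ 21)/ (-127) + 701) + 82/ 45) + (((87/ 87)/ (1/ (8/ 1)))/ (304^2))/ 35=-33291076782179/ 1105480827360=-30.11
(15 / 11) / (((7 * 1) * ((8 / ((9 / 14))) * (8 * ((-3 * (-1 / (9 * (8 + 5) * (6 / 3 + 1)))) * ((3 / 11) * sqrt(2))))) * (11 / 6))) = 15795 * sqrt(2) / 68992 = 0.32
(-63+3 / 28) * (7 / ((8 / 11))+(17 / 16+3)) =-385659 / 448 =-860.85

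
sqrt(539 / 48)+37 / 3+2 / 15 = 7 *sqrt(33) / 12+187 / 15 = 15.82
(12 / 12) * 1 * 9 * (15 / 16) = 135 / 16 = 8.44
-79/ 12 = -6.58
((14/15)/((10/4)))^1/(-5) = -28/375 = -0.07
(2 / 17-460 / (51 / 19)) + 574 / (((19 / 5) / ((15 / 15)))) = -19576 / 969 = -20.20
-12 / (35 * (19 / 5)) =-12 / 133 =-0.09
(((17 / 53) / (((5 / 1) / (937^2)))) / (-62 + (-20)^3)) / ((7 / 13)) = -194031149 / 14955010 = -12.97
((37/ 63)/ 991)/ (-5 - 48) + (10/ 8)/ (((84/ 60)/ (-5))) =-59088523/ 13235796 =-4.46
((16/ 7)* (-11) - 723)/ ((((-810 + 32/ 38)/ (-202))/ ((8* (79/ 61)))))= -6351475496/ 3282349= -1935.04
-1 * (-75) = 75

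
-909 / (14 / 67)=-60903 / 14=-4350.21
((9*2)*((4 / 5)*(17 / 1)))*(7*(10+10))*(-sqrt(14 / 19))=-34272*sqrt(266) / 19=-29418.92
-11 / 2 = -5.50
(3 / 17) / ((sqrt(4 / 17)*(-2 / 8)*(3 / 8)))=-16*sqrt(17) / 17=-3.88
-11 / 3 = -3.67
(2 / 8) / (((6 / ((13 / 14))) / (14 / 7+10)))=13 / 28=0.46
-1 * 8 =-8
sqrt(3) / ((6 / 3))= sqrt(3) / 2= 0.87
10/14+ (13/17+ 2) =3.48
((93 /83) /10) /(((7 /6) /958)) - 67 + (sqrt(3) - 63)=-110368 /2905 + sqrt(3)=-36.26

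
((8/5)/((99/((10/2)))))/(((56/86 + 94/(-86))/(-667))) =229448/1881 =121.98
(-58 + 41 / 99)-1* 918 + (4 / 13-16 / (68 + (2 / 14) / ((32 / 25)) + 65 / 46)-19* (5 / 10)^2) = -66946822973 / 68295084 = -980.26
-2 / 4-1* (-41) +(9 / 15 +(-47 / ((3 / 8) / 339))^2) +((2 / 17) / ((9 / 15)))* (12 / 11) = 3375780446537 / 1870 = 1805230185.31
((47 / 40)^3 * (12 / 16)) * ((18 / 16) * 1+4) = 12770229 / 2048000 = 6.24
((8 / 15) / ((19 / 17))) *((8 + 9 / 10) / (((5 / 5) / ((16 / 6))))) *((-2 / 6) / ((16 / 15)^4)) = -113475 / 38912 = -2.92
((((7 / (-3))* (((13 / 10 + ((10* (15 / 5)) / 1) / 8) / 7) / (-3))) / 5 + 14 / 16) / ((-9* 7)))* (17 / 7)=-0.04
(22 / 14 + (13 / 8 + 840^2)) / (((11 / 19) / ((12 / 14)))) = 2252285403 / 2156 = 1044659.28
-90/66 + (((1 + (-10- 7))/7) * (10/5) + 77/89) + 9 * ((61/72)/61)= -271099/54824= -4.94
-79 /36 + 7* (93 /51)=6469 /612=10.57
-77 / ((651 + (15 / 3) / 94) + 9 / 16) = -0.12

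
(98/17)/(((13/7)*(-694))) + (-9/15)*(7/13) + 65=24797681/383435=64.67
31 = 31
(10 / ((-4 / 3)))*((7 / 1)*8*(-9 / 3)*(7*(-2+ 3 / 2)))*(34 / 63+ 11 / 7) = -9310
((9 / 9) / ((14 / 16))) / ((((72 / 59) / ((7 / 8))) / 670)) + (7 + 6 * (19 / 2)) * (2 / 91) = 1803223 / 3276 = 550.43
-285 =-285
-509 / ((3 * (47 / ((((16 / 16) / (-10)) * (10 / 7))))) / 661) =336449 / 987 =340.88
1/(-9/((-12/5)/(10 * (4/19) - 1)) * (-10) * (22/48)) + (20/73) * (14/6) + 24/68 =2244562/2388925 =0.94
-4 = -4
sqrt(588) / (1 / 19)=460.73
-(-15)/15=1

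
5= 5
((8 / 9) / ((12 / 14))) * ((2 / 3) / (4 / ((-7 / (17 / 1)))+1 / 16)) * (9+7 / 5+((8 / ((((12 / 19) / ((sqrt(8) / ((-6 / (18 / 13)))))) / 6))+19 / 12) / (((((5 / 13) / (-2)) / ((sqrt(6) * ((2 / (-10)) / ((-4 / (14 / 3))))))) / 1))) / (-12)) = -326144 / 437805- 677768 * sqrt(6) / 59103675+3336704 * sqrt(3) / 6567075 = 0.11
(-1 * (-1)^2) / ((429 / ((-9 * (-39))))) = -9 / 11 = -0.82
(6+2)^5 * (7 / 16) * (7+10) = 243712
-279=-279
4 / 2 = 2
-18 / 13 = -1.38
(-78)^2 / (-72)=-169 / 2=-84.50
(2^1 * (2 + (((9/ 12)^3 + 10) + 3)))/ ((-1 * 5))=-987/ 160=-6.17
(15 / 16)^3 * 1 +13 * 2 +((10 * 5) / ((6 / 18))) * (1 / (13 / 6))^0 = 724271 / 4096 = 176.82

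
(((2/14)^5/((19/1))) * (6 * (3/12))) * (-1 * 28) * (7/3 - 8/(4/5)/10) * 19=-8/2401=-0.00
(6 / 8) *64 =48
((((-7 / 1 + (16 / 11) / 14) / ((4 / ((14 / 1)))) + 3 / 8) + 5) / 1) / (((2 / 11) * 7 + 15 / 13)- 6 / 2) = 21463 / 656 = 32.72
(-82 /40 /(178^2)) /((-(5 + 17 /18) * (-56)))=-369 /1898505280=-0.00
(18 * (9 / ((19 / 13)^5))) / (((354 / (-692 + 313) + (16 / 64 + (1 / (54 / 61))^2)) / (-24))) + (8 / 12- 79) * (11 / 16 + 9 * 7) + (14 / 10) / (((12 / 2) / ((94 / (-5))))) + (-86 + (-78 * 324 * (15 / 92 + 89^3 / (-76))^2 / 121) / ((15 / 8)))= -596319152723909203358263384397 / 62219701771373295600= -9584088893.82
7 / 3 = 2.33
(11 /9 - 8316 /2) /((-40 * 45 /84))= 193.98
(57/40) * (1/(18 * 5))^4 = 19/874800000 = 0.00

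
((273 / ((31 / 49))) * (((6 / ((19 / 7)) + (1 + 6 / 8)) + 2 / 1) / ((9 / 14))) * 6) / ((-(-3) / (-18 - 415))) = -2040799579 / 589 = -3464854.97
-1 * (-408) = 408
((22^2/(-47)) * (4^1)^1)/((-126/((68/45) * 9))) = 65824/14805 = 4.45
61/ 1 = 61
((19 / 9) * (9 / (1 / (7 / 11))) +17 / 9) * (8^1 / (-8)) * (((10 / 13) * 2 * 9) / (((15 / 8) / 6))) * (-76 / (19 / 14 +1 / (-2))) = 23561216 / 429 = 54921.25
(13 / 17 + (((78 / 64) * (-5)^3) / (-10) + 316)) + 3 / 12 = 361487 / 1088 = 332.25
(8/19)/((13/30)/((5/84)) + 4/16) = 800/14307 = 0.06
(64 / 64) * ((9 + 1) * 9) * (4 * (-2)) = -720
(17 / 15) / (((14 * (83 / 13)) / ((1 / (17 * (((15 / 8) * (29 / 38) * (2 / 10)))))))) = 1976 / 758205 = 0.00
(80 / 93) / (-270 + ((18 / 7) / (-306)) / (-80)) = -761600 / 239047107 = -0.00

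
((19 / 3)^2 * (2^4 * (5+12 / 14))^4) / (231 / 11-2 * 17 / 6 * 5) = -33426627657728 / 79233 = -421877597.18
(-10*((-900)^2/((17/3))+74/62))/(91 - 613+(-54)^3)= 376653145/41629311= 9.05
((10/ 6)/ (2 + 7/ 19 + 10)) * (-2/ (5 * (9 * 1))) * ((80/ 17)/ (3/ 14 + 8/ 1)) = -0.00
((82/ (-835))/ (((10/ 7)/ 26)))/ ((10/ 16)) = -59696/ 20875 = -2.86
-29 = -29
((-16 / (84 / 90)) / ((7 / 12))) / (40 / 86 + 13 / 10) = -206400 / 12397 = -16.65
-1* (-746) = 746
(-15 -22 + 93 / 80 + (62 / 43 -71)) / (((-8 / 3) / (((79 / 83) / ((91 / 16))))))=85926957 / 12991160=6.61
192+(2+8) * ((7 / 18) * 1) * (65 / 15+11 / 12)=2549 / 12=212.42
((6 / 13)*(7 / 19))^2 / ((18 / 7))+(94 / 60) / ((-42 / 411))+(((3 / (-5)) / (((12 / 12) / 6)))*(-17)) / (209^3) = -9927163043183 / 647999772420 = -15.32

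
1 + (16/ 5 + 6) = 51/ 5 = 10.20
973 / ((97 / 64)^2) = 3985408 / 9409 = 423.57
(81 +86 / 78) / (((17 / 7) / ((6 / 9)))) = 44828 / 1989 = 22.54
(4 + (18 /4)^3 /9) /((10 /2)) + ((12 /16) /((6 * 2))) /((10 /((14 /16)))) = 3623 /1280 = 2.83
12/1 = 12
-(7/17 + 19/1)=-330/17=-19.41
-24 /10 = -12 /5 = -2.40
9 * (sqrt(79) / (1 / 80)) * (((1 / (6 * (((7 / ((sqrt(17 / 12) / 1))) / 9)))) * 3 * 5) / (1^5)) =2700 * sqrt(4029) / 7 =24482.98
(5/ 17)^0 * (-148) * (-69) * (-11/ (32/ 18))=-63186.75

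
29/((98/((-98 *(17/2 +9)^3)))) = -1243375/8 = -155421.88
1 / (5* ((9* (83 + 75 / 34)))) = 34 / 130365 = 0.00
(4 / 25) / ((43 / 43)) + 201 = 5029 / 25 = 201.16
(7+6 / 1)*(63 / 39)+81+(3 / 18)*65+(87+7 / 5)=6037 / 30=201.23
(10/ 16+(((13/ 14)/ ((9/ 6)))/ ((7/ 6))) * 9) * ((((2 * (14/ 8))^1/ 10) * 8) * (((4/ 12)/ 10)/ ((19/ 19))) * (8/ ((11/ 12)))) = 8468/ 1925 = 4.40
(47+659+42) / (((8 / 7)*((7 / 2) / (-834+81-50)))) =-150161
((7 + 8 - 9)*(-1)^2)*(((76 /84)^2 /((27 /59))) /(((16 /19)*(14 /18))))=404681 /24696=16.39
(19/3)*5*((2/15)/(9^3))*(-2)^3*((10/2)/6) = -760/19683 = -0.04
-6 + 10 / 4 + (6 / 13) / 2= -85 / 26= -3.27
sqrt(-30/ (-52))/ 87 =sqrt(390)/ 2262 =0.01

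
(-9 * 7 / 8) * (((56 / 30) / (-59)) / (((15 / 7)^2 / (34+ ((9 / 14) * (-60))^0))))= 1.90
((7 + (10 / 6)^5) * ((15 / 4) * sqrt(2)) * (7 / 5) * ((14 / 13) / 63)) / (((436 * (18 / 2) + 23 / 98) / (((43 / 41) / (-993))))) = -71178674 * sqrt(2) / 148383303117075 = -0.00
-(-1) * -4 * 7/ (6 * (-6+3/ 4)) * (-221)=-1768/ 9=-196.44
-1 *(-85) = 85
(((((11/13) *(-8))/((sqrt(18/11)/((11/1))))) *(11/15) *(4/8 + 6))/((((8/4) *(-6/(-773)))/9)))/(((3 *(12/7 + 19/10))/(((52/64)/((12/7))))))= -59580521 *sqrt(22)/39744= -7031.44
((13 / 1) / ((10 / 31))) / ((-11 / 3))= -1209 / 110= -10.99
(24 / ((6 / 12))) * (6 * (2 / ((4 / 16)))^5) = 9437184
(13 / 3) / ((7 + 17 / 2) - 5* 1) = 26 / 63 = 0.41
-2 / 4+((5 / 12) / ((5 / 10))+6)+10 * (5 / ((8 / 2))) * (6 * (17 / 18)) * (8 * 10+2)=17444 / 3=5814.67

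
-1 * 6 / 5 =-6 / 5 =-1.20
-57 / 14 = -4.07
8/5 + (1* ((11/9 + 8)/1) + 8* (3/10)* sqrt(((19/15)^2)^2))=16507/1125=14.67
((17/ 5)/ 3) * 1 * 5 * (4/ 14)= 34/ 21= 1.62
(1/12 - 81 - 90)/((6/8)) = -2051/9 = -227.89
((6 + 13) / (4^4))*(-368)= -437 / 16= -27.31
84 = 84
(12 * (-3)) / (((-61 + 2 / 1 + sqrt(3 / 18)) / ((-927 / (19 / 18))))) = -212646384 / 396815 - 600696 * sqrt(6) / 396815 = -539.59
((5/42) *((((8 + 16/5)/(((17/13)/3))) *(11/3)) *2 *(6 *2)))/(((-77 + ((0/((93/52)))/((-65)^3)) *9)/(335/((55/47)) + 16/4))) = -1328288/1309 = -1014.73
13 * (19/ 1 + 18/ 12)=533/ 2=266.50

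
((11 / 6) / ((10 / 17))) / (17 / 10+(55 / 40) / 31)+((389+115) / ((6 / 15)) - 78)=7681592 / 6489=1183.79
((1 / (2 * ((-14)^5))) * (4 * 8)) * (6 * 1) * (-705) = 2115 / 16807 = 0.13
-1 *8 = -8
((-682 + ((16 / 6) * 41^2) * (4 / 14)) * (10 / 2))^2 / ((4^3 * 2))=988159225 / 14112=70022.62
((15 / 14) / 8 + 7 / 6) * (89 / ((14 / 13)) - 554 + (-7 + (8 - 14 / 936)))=-673390343 / 1100736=-611.76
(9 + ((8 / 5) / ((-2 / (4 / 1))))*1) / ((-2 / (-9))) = 261 / 10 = 26.10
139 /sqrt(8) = 139 * sqrt(2) /4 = 49.14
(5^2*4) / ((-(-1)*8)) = 25 / 2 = 12.50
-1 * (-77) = 77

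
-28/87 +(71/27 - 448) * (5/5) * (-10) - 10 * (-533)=7660388/783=9783.38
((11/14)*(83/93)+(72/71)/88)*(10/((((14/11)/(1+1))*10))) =724771/647094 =1.12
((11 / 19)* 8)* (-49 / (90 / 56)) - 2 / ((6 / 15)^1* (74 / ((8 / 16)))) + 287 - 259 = -14330083 / 126540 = -113.25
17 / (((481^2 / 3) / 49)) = 2499 / 231361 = 0.01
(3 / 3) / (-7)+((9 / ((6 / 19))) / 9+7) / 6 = 391 / 252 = 1.55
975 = 975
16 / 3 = 5.33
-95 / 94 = -1.01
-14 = -14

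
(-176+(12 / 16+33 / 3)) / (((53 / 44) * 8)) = -7227 / 424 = -17.04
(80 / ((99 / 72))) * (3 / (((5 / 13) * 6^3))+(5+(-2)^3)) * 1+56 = -1048 / 9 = -116.44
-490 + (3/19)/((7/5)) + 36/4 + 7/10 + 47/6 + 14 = -914416/1995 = -458.35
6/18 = 1/3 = 0.33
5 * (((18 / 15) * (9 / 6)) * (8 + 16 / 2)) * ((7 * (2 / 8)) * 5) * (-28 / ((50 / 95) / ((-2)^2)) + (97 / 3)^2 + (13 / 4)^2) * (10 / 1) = 21248815 / 2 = 10624407.50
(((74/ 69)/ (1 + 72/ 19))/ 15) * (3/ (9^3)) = 1406/ 22886955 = 0.00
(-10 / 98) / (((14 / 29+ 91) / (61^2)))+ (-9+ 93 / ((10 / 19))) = 212609519 / 1299970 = 163.55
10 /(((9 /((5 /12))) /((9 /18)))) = 25 /108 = 0.23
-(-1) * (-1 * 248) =-248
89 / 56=1.59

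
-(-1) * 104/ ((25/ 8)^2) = 6656/ 625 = 10.65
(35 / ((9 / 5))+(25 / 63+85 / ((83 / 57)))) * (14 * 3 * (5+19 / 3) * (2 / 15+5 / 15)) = 38935372 / 2241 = 17374.11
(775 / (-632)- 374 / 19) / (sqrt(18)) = -251093 * sqrt(2) / 72048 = -4.93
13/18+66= 1201/18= 66.72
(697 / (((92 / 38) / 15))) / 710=39729 / 6532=6.08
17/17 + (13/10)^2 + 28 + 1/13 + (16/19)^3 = 279664223/8916700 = 31.36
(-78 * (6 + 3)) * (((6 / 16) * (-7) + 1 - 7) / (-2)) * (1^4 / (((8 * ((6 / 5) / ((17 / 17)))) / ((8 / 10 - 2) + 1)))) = 63.07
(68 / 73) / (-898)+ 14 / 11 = 458504 / 360547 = 1.27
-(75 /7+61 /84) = -961 /84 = -11.44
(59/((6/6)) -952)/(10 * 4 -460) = 893/420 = 2.13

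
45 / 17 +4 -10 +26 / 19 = -641 / 323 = -1.98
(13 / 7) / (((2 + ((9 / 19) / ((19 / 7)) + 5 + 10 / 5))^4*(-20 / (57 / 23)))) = -4194940071127 / 129150451694960640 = -0.00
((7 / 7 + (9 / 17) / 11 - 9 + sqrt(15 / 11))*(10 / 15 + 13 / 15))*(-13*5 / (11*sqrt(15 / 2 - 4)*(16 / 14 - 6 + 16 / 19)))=-8447647*sqrt(14) / 3295314 + 5681*sqrt(2310) / 193842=-8.18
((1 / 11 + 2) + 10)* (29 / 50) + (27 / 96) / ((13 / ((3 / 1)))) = 7.08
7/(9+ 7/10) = 70/97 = 0.72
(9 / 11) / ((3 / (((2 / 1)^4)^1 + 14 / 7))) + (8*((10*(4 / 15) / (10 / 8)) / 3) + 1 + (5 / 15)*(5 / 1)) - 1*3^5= -113719 / 495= -229.74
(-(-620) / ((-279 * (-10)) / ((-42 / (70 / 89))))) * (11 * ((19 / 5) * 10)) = -74404 / 15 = -4960.27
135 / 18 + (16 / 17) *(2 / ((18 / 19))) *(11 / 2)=5639 / 306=18.43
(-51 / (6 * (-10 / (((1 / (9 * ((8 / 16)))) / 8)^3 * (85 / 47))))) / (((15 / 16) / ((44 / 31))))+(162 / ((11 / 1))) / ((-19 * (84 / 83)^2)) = -987753110017 / 1305301064760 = -0.76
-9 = -9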